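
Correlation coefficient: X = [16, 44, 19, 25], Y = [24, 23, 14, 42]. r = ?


Mean X = 26.0000, Mean Y = 25.7500
SD X = 10.885771, SD Y = 10.158125
Cov = 8.500000
r = 8.500000/(10.885771*10.158125) = 0.0769

r = 0.0769


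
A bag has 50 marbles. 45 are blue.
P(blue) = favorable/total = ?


P = 45/50 = 0.9000

P = 0.9000


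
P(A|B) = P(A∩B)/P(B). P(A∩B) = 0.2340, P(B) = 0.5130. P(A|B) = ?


P(A|B) = 0.2340/0.5130 = 0.4561

P(A|B) = 0.4561


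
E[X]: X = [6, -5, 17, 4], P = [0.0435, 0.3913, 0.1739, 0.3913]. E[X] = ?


E[X] = 6*0.0435 - 5*0.3913 + 17*0.1739 + 4*0.3913
= 0.2610 - 1.9565 + 2.9563 + 1.5652
= 2.8260

E[X] = 2.8260


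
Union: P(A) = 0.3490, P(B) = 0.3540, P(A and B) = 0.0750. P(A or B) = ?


P(A∪B) = 0.3490 + 0.3540 - 0.0750
= 0.7030 - 0.0750
= 0.6280

P(A∪B) = 0.6280


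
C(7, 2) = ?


C(7,2) = 7!/(2! × 5!)
= 5040/(2 × 120)
= 21

C(7,2) = 21


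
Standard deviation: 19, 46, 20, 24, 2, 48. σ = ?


Mean = 26.5000
Variance = 257.9167
SD = sqrt(257.9167) = 16.0598

SD = 16.0598


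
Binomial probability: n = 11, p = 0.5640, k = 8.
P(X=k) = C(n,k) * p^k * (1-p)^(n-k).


C(11,8) = 165
p^8 = 0.010238
(1-p)^3 = 0.082882
P = 165 * 0.010238 * 0.082882 = 0.1400

P(X=8) = 0.1400


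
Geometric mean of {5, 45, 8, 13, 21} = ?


Product = 5 × 45 × 8 × 13 × 21 = 491400
GM = 491400^(1/5) = 13.7495

GM = 13.7495


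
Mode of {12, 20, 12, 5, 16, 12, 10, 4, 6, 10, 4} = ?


Frequencies: 4:2, 5:1, 6:1, 10:2, 12:3, 16:1, 20:1
Max frequency = 3
Mode = 12

Mode = 12


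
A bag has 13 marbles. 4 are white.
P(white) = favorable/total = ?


P = 4/13 = 0.3077

P = 0.3077


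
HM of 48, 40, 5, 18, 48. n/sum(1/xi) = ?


Sum of reciprocals = 1/48 + 1/40 + 1/5 + 1/18 + 1/48 = 0.322222
HM = 5/0.322222 = 15.5172

HM = 15.5172


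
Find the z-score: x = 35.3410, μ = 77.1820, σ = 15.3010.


z = (35.3410 - 77.1820)/15.3010
= -41.8410/15.3010
= -2.7345

z = -2.7345


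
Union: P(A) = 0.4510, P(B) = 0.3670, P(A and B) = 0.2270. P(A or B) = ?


P(A∪B) = 0.4510 + 0.3670 - 0.2270
= 0.8180 - 0.2270
= 0.5910

P(A∪B) = 0.5910


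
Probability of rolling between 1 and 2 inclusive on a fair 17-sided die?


Favorable outcomes (1 ≤ roll ≤ 2): 2
Total outcomes = 17
P = 2/17 = 0.1176

P = 0.1176


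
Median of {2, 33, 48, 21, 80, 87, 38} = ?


Sorted: 2, 21, 33, 38, 48, 80, 87
n = 7 (odd)
Middle value = 38

Median = 38


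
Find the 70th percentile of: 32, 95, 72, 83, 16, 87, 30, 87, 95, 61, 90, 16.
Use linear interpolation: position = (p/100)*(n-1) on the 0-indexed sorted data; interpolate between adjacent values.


Sorted: 16, 16, 30, 32, 61, 72, 83, 87, 87, 90, 95, 95
n = 12
Index = 70/100 * 11 = 7.7000
Lower = data[7] = 87, Upper = data[8] = 87
P70 = 87 + 0.7000*(0) = 87.0000

P70 = 87.0000


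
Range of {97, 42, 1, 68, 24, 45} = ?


Max = 97, Min = 1
Range = 97 - 1 = 96

Range = 96


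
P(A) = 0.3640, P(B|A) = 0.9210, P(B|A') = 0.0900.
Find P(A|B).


P(B) = P(B|A)*P(A) + P(B|A')*P(A')
= 0.9210*0.3640 + 0.0900*0.6360
= 0.335244 + 0.057240 = 0.392484
P(A|B) = 0.335244/0.392484 = 0.8542

P(A|B) = 0.8542


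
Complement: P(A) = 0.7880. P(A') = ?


P(not A) = 1 - 0.7880 = 0.2120

P(not A) = 0.2120


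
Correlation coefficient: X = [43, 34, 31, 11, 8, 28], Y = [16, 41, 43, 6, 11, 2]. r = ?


Mean X = 25.8333, Mean Y = 19.8333
SD X = 12.455476, SD Y = 16.262602
Cov = 91.805556
r = 91.805556/(12.455476*16.262602) = 0.4532

r = 0.4532


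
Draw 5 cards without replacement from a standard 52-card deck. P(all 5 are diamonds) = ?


P(all diamonds) = (13/52) × (12/51) × (11/50) × (10/49) × (9/48)
= 0.0005

P = 0.0005


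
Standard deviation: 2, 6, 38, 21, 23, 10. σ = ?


Mean = 16.6667
Variance = 147.8889
SD = sqrt(147.8889) = 12.1610

SD = 12.1610


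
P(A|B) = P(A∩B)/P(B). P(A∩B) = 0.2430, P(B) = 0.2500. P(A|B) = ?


P(A|B) = 0.2430/0.2500 = 0.9720

P(A|B) = 0.9720


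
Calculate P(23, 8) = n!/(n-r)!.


P(23,8) = 23!/15!
= 25852016738884976640000/1307674368000
= 19769460480

P(23,8) = 19769460480


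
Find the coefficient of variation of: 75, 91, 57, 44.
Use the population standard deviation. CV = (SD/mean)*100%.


Mean = 66.7500
SD = 17.8098
CV = (17.8098/66.7500)*100 = 26.6813%

CV = 26.6813%


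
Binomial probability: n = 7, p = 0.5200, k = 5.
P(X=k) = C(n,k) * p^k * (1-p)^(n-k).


C(7,5) = 21
p^5 = 0.038020
(1-p)^2 = 0.230400
P = 21 * 0.038020 * 0.230400 = 0.1840

P(X=5) = 0.1840


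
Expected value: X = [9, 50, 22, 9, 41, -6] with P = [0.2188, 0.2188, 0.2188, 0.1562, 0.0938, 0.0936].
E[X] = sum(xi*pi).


E[X] = 9*0.2188 + 50*0.2188 + 22*0.2188 + 9*0.1562 + 41*0.0938 - 6*0.0936
= 1.9692 + 10.9400 + 4.8136 + 1.4058 + 3.8458 - 0.5616
= 22.4128

E[X] = 22.4128


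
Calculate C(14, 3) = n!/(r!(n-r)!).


C(14,3) = 14!/(3! × 11!)
= 87178291200/(6 × 39916800)
= 364

C(14,3) = 364


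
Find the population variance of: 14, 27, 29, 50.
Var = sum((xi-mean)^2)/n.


Mean = 30.0000
Squared deviations: 256.0000, 9.0000, 1.0000, 400.0000
Sum = 666.0000
Variance = 666.0000/4 = 166.5000

Variance = 166.5000


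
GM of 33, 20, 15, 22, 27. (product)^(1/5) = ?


Product = 33 × 20 × 15 × 22 × 27 = 5880600
GM = 5880600^(1/5) = 22.5883

GM = 22.5883


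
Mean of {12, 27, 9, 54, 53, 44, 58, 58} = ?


Sum = 12 + 27 + 9 + 54 + 53 + 44 + 58 + 58 = 315
n = 8
Mean = 315/8 = 39.3750

Mean = 39.3750


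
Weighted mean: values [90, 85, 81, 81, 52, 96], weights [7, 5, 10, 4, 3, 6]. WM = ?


Numerator = 90*7 + 85*5 + 81*10 + 81*4 + 52*3 + 96*6 = 2921
Denominator = 7 + 5 + 10 + 4 + 3 + 6 = 35
WM = 2921/35 = 83.4571

WM = 83.4571


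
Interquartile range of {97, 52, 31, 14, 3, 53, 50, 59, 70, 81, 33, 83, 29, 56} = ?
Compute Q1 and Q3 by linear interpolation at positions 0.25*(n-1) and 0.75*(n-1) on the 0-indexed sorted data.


Sorted: 3, 14, 29, 31, 33, 50, 52, 53, 56, 59, 70, 81, 83, 97
Q1 (25th %ile) = 31.5000
Q3 (75th %ile) = 67.2500
IQR = 67.2500 - 31.5000 = 35.7500

IQR = 35.7500


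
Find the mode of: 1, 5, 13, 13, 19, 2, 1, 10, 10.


Frequencies: 1:2, 2:1, 5:1, 10:2, 13:2, 19:1
Max frequency = 2
Mode = 1, 10, 13

Mode = 1, 10, 13


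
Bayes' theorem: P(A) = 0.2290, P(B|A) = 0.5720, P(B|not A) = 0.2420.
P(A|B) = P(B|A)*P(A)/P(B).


P(B) = P(B|A)*P(A) + P(B|A')*P(A')
= 0.5720*0.2290 + 0.2420*0.7710
= 0.130988 + 0.186582 = 0.317570
P(A|B) = 0.130988/0.317570 = 0.4125

P(A|B) = 0.4125


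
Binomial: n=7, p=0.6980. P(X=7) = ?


C(7,7) = 1
p^7 = 0.080721
(1-p)^0 = 1.000000
P = 1 * 0.080721 * 1.000000 = 0.0807

P(X=7) = 0.0807


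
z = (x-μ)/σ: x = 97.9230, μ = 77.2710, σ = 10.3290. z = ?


z = (97.9230 - 77.2710)/10.3290
= 20.6520/10.3290
= 1.9994

z = 1.9994


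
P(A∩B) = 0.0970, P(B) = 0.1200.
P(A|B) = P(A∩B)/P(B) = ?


P(A|B) = 0.0970/0.1200 = 0.8083

P(A|B) = 0.8083


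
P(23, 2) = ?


P(23,2) = 23!/21!
= 25852016738884976640000/51090942171709440000
= 506

P(23,2) = 506


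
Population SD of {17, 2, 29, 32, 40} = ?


Mean = 24.0000
Variance = 175.6000
SD = sqrt(175.6000) = 13.2514

SD = 13.2514


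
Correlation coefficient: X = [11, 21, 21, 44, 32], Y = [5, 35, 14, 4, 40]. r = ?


Mean X = 25.8000, Mean Y = 19.6000
SD X = 11.267653, SD Y = 15.107614
Cov = 2.320000
r = 2.320000/(11.267653*15.107614) = 0.0136

r = 0.0136


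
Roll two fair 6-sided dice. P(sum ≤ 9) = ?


Total outcomes = 6×6 = 36
Favorable (sum ≤ 9): 30
P = 30/36 = 0.8333

P = 0.8333


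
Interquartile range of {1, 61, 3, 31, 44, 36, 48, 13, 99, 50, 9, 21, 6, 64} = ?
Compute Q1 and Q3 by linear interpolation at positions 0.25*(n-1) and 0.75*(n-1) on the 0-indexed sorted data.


Sorted: 1, 3, 6, 9, 13, 21, 31, 36, 44, 48, 50, 61, 64, 99
Q1 (25th %ile) = 10.0000
Q3 (75th %ile) = 49.5000
IQR = 49.5000 - 10.0000 = 39.5000

IQR = 39.5000


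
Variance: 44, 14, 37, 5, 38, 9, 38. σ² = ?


Mean = 26.4286
Squared deviations: 308.7551, 154.4694, 111.7551, 459.1837, 133.8980, 303.7551, 133.8980
Sum = 1605.7143
Variance = 1605.7143/7 = 229.3878

Variance = 229.3878


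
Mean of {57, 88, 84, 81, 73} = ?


Sum = 57 + 88 + 84 + 81 + 73 = 383
n = 5
Mean = 383/5 = 76.6000

Mean = 76.6000


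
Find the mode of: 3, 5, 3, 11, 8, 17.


Frequencies: 3:2, 5:1, 8:1, 11:1, 17:1
Max frequency = 2
Mode = 3

Mode = 3


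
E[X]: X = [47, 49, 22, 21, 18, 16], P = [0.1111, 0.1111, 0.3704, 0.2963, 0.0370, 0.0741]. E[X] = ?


E[X] = 47*0.1111 + 49*0.1111 + 22*0.3704 + 21*0.2963 + 18*0.0370 + 16*0.0741
= 5.2217 + 5.4439 + 8.1488 + 6.2223 + 0.6660 + 1.1856
= 26.8883

E[X] = 26.8883


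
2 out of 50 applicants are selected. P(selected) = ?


P = 2/50 = 0.0400

P = 0.0400


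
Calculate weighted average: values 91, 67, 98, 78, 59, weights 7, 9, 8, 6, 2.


Numerator = 91*7 + 67*9 + 98*8 + 78*6 + 59*2 = 2610
Denominator = 7 + 9 + 8 + 6 + 2 = 32
WM = 2610/32 = 81.5625

WM = 81.5625


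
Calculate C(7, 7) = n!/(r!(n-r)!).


C(7,7) = 7!/(7! × 0!)
= 5040/(5040 × 1)
= 1

C(7,7) = 1


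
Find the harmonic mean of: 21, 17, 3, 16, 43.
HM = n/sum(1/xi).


Sum of reciprocals = 1/21 + 1/17 + 1/3 + 1/16 + 1/43 = 0.525532
HM = 5/0.525532 = 9.5142

HM = 9.5142


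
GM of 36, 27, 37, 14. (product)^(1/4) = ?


Product = 36 × 27 × 37 × 14 = 503496
GM = 503496^(1/4) = 26.6378

GM = 26.6378


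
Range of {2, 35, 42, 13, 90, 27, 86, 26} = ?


Max = 90, Min = 2
Range = 90 - 2 = 88

Range = 88


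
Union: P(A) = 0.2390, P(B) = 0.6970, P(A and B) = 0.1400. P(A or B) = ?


P(A∪B) = 0.2390 + 0.6970 - 0.1400
= 0.9360 - 0.1400
= 0.7960

P(A∪B) = 0.7960


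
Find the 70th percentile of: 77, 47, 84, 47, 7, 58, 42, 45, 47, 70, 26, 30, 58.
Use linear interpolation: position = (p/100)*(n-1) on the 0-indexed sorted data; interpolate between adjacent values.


Sorted: 7, 26, 30, 42, 45, 47, 47, 47, 58, 58, 70, 77, 84
n = 13
Index = 70/100 * 12 = 8.4000
Lower = data[8] = 58, Upper = data[9] = 58
P70 = 58 + 0.4000*(0) = 58.0000

P70 = 58.0000


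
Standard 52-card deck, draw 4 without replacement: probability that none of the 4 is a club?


P(no clubs) = (39/52) × (38/51) × (37/50) × (36/49)
= 0.3038

P = 0.3038


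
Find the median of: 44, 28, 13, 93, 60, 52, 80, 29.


Sorted: 13, 28, 29, 44, 52, 60, 80, 93
n = 8 (even)
Middle values: 44 and 52
Median = (44+52)/2 = 48.0000

Median = 48.0000


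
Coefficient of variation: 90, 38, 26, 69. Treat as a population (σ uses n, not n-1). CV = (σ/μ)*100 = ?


Mean = 55.7500
SD = 25.2426
CV = (25.2426/55.7500)*100 = 45.2782%

CV = 45.2782%


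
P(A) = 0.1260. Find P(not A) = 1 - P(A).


P(not A) = 1 - 0.1260 = 0.8740

P(not A) = 0.8740


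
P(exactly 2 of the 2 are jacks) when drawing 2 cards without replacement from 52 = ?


Hypergeometric: P(X=2) = C(4,2)·C(48,0) / C(52,2)
= 6 × 1 / 1326
= 6/1326 = 0.0045

P = 0.0045


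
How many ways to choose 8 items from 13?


C(13,8) = 13!/(8! × 5!)
= 6227020800/(40320 × 120)
= 1287

C(13,8) = 1287


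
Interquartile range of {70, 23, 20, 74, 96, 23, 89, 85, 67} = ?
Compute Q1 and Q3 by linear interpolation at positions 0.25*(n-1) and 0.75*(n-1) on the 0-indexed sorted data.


Sorted: 20, 23, 23, 67, 70, 74, 85, 89, 96
Q1 (25th %ile) = 23.0000
Q3 (75th %ile) = 85.0000
IQR = 85.0000 - 23.0000 = 62.0000

IQR = 62.0000


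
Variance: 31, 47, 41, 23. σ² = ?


Mean = 35.5000
Squared deviations: 20.2500, 132.2500, 30.2500, 156.2500
Sum = 339.0000
Variance = 339.0000/4 = 84.7500

Variance = 84.7500


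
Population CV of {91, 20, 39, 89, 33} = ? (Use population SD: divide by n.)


Mean = 54.4000
SD = 29.7160
CV = (29.7160/54.4000)*100 = 54.6250%

CV = 54.6250%


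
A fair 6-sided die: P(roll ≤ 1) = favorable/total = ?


Favorable outcomes (roll ≤ 1): 1
Total outcomes = 6
P = 1/6 = 0.1667

P = 0.1667


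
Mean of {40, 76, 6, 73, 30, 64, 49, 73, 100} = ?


Sum = 40 + 76 + 6 + 73 + 30 + 64 + 49 + 73 + 100 = 511
n = 9
Mean = 511/9 = 56.7778

Mean = 56.7778


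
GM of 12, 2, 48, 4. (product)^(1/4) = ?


Product = 12 × 2 × 48 × 4 = 4608
GM = 4608^(1/4) = 8.2391

GM = 8.2391


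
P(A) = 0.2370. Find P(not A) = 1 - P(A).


P(not A) = 1 - 0.2370 = 0.7630

P(not A) = 0.7630


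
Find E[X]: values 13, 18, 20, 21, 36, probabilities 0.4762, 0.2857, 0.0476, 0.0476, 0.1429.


E[X] = 13*0.4762 + 18*0.2857 + 20*0.0476 + 21*0.0476 + 36*0.1429
= 6.1906 + 5.1426 + 0.9520 + 0.9996 + 5.1444
= 18.4292

E[X] = 18.4292


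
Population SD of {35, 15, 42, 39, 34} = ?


Mean = 33.0000
Variance = 89.2000
SD = sqrt(89.2000) = 9.4446

SD = 9.4446


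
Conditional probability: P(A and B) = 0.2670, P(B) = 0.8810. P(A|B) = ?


P(A|B) = 0.2670/0.8810 = 0.3031

P(A|B) = 0.3031


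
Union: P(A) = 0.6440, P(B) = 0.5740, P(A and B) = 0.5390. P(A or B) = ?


P(A∪B) = 0.6440 + 0.5740 - 0.5390
= 1.2180 - 0.5390
= 0.6790

P(A∪B) = 0.6790


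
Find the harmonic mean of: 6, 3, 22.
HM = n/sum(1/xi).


Sum of reciprocals = 1/6 + 1/3 + 1/22 = 0.545455
HM = 3/0.545455 = 5.5000

HM = 5.5000


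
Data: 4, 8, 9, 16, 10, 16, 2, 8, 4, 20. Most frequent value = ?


Frequencies: 2:1, 4:2, 8:2, 9:1, 10:1, 16:2, 20:1
Max frequency = 2
Mode = 4, 8, 16

Mode = 4, 8, 16


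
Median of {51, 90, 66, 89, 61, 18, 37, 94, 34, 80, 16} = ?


Sorted: 16, 18, 34, 37, 51, 61, 66, 80, 89, 90, 94
n = 11 (odd)
Middle value = 61

Median = 61


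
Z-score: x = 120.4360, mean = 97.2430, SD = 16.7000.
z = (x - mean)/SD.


z = (120.4360 - 97.2430)/16.7000
= 23.1930/16.7000
= 1.3888

z = 1.3888


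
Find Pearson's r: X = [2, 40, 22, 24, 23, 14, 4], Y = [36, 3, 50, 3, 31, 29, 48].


Mean X = 18.4286, Mean Y = 28.5714
SD X = 12.116779, SD Y = 17.751114
Cov = -144.387755
r = -144.387755/(12.116779*17.751114) = -0.6713

r = -0.6713


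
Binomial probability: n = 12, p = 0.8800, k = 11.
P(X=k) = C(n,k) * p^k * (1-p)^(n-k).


C(12,11) = 12
p^11 = 0.245081
(1-p)^1 = 0.120000
P = 12 * 0.245081 * 0.120000 = 0.3529

P(X=11) = 0.3529


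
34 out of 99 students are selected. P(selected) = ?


P = 34/99 = 0.3434

P = 0.3434


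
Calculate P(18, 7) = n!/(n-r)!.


P(18,7) = 18!/11!
= 6402373705728000/39916800
= 160392960

P(18,7) = 160392960


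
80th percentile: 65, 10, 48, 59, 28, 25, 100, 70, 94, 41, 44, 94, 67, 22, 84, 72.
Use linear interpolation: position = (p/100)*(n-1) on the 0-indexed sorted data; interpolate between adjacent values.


Sorted: 10, 22, 25, 28, 41, 44, 48, 59, 65, 67, 70, 72, 84, 94, 94, 100
n = 16
Index = 80/100 * 15 = 12.0000
Lower = data[12] = 84, Upper = data[13] = 94
P80 = 84 + 0*(10) = 84.0000

P80 = 84.0000


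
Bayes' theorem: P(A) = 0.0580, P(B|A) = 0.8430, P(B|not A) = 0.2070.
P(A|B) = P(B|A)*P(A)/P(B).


P(B) = P(B|A)*P(A) + P(B|A')*P(A')
= 0.8430*0.0580 + 0.2070*0.9420
= 0.048894 + 0.194994 = 0.243888
P(A|B) = 0.048894/0.243888 = 0.2005

P(A|B) = 0.2005


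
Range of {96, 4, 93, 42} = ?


Max = 96, Min = 4
Range = 96 - 4 = 92

Range = 92


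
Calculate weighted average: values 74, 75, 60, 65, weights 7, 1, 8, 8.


Numerator = 74*7 + 75*1 + 60*8 + 65*8 = 1593
Denominator = 7 + 1 + 8 + 8 = 24
WM = 1593/24 = 66.3750

WM = 66.3750


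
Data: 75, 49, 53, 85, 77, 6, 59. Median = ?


Sorted: 6, 49, 53, 59, 75, 77, 85
n = 7 (odd)
Middle value = 59

Median = 59


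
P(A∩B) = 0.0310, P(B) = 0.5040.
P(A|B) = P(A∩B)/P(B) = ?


P(A|B) = 0.0310/0.5040 = 0.0615

P(A|B) = 0.0615


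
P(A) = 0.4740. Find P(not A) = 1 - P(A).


P(not A) = 1 - 0.4740 = 0.5260

P(not A) = 0.5260


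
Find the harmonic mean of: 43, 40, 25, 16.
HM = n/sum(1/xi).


Sum of reciprocals = 1/43 + 1/40 + 1/25 + 1/16 = 0.150756
HM = 4/0.150756 = 26.5330

HM = 26.5330


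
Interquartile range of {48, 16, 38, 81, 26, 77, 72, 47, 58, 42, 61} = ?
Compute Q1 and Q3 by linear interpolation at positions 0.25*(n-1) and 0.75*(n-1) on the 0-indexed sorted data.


Sorted: 16, 26, 38, 42, 47, 48, 58, 61, 72, 77, 81
Q1 (25th %ile) = 40.0000
Q3 (75th %ile) = 66.5000
IQR = 66.5000 - 40.0000 = 26.5000

IQR = 26.5000


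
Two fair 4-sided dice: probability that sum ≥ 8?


Total outcomes = 4×4 = 16
Favorable (sum ≥ 8): 1
P = 1/16 = 0.0625

P = 0.0625


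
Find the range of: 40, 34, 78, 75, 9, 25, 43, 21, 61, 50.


Max = 78, Min = 9
Range = 78 - 9 = 69

Range = 69


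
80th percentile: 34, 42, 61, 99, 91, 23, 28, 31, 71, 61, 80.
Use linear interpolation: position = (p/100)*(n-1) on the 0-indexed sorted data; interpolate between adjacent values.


Sorted: 23, 28, 31, 34, 42, 61, 61, 71, 80, 91, 99
n = 11
Index = 80/100 * 10 = 8.0000
Lower = data[8] = 80, Upper = data[9] = 91
P80 = 80 + 0*(11) = 80.0000

P80 = 80.0000


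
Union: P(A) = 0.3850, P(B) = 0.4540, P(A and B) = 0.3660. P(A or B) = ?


P(A∪B) = 0.3850 + 0.4540 - 0.3660
= 0.8390 - 0.3660
= 0.4730

P(A∪B) = 0.4730


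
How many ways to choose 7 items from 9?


C(9,7) = 9!/(7! × 2!)
= 362880/(5040 × 2)
= 36

C(9,7) = 36


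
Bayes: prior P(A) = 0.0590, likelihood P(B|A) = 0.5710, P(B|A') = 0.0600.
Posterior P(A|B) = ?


P(B) = P(B|A)*P(A) + P(B|A')*P(A')
= 0.5710*0.0590 + 0.0600*0.9410
= 0.033689 + 0.056460 = 0.090149
P(A|B) = 0.033689/0.090149 = 0.3737

P(A|B) = 0.3737


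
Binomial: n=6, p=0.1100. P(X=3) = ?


C(6,3) = 20
p^3 = 0.001331
(1-p)^3 = 0.704969
P = 20 * 0.001331 * 0.704969 = 0.0188

P(X=3) = 0.0188


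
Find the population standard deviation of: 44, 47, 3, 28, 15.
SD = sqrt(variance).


Mean = 27.4000
Variance = 281.8400
SD = sqrt(281.8400) = 16.7881

SD = 16.7881


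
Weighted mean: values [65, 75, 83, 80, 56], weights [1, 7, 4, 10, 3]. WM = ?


Numerator = 65*1 + 75*7 + 83*4 + 80*10 + 56*3 = 1890
Denominator = 1 + 7 + 4 + 10 + 3 = 25
WM = 1890/25 = 75.6000

WM = 75.6000


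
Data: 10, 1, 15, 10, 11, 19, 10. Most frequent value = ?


Frequencies: 1:1, 10:3, 11:1, 15:1, 19:1
Max frequency = 3
Mode = 10

Mode = 10


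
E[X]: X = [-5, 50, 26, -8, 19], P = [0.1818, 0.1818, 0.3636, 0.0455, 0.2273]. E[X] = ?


E[X] = -5*0.1818 + 50*0.1818 + 26*0.3636 - 8*0.0455 + 19*0.2273
= -0.9090 + 9.0900 + 9.4536 - 0.3640 + 4.3187
= 21.5893

E[X] = 21.5893


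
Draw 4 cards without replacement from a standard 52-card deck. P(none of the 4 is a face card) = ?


P(no face cards) = (40/52) × (39/51) × (38/50) × (37/49)
= 0.3376

P = 0.3376


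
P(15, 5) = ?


P(15,5) = 15!/10!
= 1307674368000/3628800
= 360360

P(15,5) = 360360


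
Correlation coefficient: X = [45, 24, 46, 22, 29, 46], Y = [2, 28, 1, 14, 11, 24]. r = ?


Mean X = 35.3333, Mean Y = 13.3333
SD X = 10.546195, SD Y = 10.126972
Cov = -47.944444
r = -47.944444/(10.546195*10.126972) = -0.4489

r = -0.4489


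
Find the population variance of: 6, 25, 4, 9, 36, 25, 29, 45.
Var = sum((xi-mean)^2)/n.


Mean = 22.3750
Squared deviations: 268.1406, 6.8906, 337.6406, 178.8906, 185.6406, 6.8906, 43.8906, 511.8906
Sum = 1539.8750
Variance = 1539.8750/8 = 192.4844

Variance = 192.4844


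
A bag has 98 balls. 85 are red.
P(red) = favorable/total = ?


P = 85/98 = 0.8673

P = 0.8673


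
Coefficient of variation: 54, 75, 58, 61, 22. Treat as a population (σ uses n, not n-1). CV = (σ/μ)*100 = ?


Mean = 54.0000
SD = 17.4929
CV = (17.4929/54.0000)*100 = 32.3942%

CV = 32.3942%


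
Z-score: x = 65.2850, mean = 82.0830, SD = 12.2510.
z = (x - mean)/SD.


z = (65.2850 - 82.0830)/12.2510
= -16.7980/12.2510
= -1.3712

z = -1.3712


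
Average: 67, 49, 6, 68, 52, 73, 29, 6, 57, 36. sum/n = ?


Sum = 67 + 49 + 6 + 68 + 52 + 73 + 29 + 6 + 57 + 36 = 443
n = 10
Mean = 443/10 = 44.3000

Mean = 44.3000


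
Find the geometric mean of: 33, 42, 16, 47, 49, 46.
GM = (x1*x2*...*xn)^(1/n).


Product = 33 × 42 × 16 × 47 × 49 × 46 = 2349281088
GM = 2349281088^(1/6) = 36.4605

GM = 36.4605


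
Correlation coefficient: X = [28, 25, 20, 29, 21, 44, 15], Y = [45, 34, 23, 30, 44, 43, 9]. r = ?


Mean X = 26.0000, Mean Y = 32.5714
SD X = 8.618916, SD Y = 12.245782
Cov = 66.142857
r = 66.142857/(8.618916*12.245782) = 0.6267

r = 0.6267


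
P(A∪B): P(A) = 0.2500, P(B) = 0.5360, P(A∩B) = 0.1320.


P(A∪B) = 0.2500 + 0.5360 - 0.1320
= 0.7860 - 0.1320
= 0.6540

P(A∪B) = 0.6540


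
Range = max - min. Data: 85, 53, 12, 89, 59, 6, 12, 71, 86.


Max = 89, Min = 6
Range = 89 - 6 = 83

Range = 83


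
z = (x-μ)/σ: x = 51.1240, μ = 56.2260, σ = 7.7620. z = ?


z = (51.1240 - 56.2260)/7.7620
= -5.1020/7.7620
= -0.6573

z = -0.6573


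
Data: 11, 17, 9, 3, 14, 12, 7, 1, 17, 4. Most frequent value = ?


Frequencies: 1:1, 3:1, 4:1, 7:1, 9:1, 11:1, 12:1, 14:1, 17:2
Max frequency = 2
Mode = 17

Mode = 17


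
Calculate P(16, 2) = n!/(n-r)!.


P(16,2) = 16!/14!
= 20922789888000/87178291200
= 240

P(16,2) = 240


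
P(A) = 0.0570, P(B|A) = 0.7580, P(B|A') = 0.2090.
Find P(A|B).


P(B) = P(B|A)*P(A) + P(B|A')*P(A')
= 0.7580*0.0570 + 0.2090*0.9430
= 0.043206 + 0.197087 = 0.240293
P(A|B) = 0.043206/0.240293 = 0.1798

P(A|B) = 0.1798


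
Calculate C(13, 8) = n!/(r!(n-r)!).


C(13,8) = 13!/(8! × 5!)
= 6227020800/(40320 × 120)
= 1287

C(13,8) = 1287


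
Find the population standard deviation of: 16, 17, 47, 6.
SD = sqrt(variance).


Mean = 21.5000
Variance = 235.2500
SD = sqrt(235.2500) = 15.3379

SD = 15.3379


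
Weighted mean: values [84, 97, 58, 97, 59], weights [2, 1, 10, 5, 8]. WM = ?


Numerator = 84*2 + 97*1 + 58*10 + 97*5 + 59*8 = 1802
Denominator = 2 + 1 + 10 + 5 + 8 = 26
WM = 1802/26 = 69.3077

WM = 69.3077


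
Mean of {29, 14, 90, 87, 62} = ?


Sum = 29 + 14 + 90 + 87 + 62 = 282
n = 5
Mean = 282/5 = 56.4000

Mean = 56.4000


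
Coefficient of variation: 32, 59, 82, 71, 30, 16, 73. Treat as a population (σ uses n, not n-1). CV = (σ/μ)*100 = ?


Mean = 51.8571
SD = 23.6971
CV = (23.6971/51.8571)*100 = 45.6968%

CV = 45.6968%


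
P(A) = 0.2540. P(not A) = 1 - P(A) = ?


P(not A) = 1 - 0.2540 = 0.7460

P(not A) = 0.7460


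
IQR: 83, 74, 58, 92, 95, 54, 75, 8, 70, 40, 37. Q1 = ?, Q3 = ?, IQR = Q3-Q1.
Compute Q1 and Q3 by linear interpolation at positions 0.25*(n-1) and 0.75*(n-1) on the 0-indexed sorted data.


Sorted: 8, 37, 40, 54, 58, 70, 74, 75, 83, 92, 95
Q1 (25th %ile) = 47.0000
Q3 (75th %ile) = 79.0000
IQR = 79.0000 - 47.0000 = 32.0000

IQR = 32.0000


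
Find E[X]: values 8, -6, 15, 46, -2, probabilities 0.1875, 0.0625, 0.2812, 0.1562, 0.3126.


E[X] = 8*0.1875 - 6*0.0625 + 15*0.2812 + 46*0.1562 - 2*0.3126
= 1.5000 - 0.3750 + 4.2180 + 7.1852 - 0.6252
= 11.9030

E[X] = 11.9030


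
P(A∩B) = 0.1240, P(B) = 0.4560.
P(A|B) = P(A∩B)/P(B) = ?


P(A|B) = 0.1240/0.4560 = 0.2719

P(A|B) = 0.2719


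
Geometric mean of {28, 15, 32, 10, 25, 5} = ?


Product = 28 × 15 × 32 × 10 × 25 × 5 = 16800000
GM = 16800000^(1/6) = 16.0036

GM = 16.0036


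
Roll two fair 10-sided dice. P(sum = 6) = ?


Total outcomes = 10×10 = 100
Favorable (sum = 6): 5
P = 5/100 = 0.0500

P = 0.0500


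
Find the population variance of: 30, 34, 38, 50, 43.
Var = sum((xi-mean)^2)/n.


Mean = 39.0000
Squared deviations: 81.0000, 25.0000, 1.0000, 121.0000, 16.0000
Sum = 244.0000
Variance = 244.0000/5 = 48.8000

Variance = 48.8000


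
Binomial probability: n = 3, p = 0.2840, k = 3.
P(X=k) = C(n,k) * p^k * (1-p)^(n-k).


C(3,3) = 1
p^3 = 0.022906
(1-p)^0 = 1.000000
P = 1 * 0.022906 * 1.000000 = 0.0229

P(X=3) = 0.0229


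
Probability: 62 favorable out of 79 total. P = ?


P = 62/79 = 0.7848

P = 0.7848


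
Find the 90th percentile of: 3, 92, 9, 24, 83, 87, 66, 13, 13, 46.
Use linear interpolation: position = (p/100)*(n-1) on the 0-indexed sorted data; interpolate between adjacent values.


Sorted: 3, 9, 13, 13, 24, 46, 66, 83, 87, 92
n = 10
Index = 90/100 * 9 = 8.1000
Lower = data[8] = 87, Upper = data[9] = 92
P90 = 87 + 0.1000*(5) = 87.5000

P90 = 87.5000


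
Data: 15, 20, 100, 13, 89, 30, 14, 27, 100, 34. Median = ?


Sorted: 13, 14, 15, 20, 27, 30, 34, 89, 100, 100
n = 10 (even)
Middle values: 27 and 30
Median = (27+30)/2 = 28.5000

Median = 28.5000


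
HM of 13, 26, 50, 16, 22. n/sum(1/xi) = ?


Sum of reciprocals = 1/13 + 1/26 + 1/50 + 1/16 + 1/22 = 0.243339
HM = 5/0.243339 = 20.5475

HM = 20.5475


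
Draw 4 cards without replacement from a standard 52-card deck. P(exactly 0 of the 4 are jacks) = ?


Hypergeometric: P(X=0) = C(4,0)·C(48,4) / C(52,4)
= 1 × 194580 / 270725
= 194580/270725 = 0.7187

P = 0.7187


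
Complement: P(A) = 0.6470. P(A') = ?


P(not A) = 1 - 0.6470 = 0.3530

P(not A) = 0.3530


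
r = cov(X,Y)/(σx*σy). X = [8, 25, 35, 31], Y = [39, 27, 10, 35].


Mean X = 24.7500, Mean Y = 27.7500
SD X = 10.304732, SD Y = 11.121488
Cov = -81.312500
r = -81.312500/(10.304732*11.121488) = -0.7095

r = -0.7095


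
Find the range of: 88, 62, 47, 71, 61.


Max = 88, Min = 47
Range = 88 - 47 = 41

Range = 41


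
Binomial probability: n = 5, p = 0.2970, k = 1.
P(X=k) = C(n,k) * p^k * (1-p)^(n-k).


C(5,1) = 5
p^1 = 0.297000
(1-p)^4 = 0.244243
P = 5 * 0.297000 * 0.244243 = 0.3627

P(X=1) = 0.3627


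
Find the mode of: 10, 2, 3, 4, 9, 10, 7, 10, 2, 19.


Frequencies: 2:2, 3:1, 4:1, 7:1, 9:1, 10:3, 19:1
Max frequency = 3
Mode = 10

Mode = 10


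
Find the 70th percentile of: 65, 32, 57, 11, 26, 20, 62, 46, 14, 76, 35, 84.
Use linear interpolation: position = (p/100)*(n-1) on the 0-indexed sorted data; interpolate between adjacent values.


Sorted: 11, 14, 20, 26, 32, 35, 46, 57, 62, 65, 76, 84
n = 12
Index = 70/100 * 11 = 7.7000
Lower = data[7] = 57, Upper = data[8] = 62
P70 = 57 + 0.7000*(5) = 60.5000

P70 = 60.5000


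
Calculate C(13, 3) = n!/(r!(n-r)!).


C(13,3) = 13!/(3! × 10!)
= 6227020800/(6 × 3628800)
= 286

C(13,3) = 286


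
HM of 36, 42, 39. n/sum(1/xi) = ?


Sum of reciprocals = 1/36 + 1/42 + 1/39 = 0.077228
HM = 3/0.077228 = 38.8458

HM = 38.8458


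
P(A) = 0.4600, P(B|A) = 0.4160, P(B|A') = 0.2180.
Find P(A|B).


P(B) = P(B|A)*P(A) + P(B|A')*P(A')
= 0.4160*0.4600 + 0.2180*0.5400
= 0.191360 + 0.117720 = 0.309080
P(A|B) = 0.191360/0.309080 = 0.6191

P(A|B) = 0.6191


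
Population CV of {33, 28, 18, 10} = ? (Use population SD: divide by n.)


Mean = 22.2500
SD = 8.8987
CV = (8.8987/22.2500)*100 = 39.9943%

CV = 39.9943%


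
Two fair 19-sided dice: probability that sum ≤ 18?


Total outcomes = 19×19 = 361
Favorable (sum ≤ 18): 153
P = 153/361 = 0.4238

P = 0.4238


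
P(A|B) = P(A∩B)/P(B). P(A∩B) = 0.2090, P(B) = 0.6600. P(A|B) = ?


P(A|B) = 0.2090/0.6600 = 0.3167

P(A|B) = 0.3167


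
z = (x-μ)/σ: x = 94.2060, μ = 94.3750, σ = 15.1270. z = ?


z = (94.2060 - 94.3750)/15.1270
= -0.1690/15.1270
= -0.0112

z = -0.0112


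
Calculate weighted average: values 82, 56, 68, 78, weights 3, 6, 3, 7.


Numerator = 82*3 + 56*6 + 68*3 + 78*7 = 1332
Denominator = 3 + 6 + 3 + 7 = 19
WM = 1332/19 = 70.1053

WM = 70.1053


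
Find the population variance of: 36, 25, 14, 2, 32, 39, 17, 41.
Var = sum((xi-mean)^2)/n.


Mean = 25.7500
Squared deviations: 105.0625, 0.5625, 138.0625, 564.0625, 39.0625, 175.5625, 76.5625, 232.5625
Sum = 1331.5000
Variance = 1331.5000/8 = 166.4375

Variance = 166.4375


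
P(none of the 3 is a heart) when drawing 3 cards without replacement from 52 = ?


P(no hearts) = (39/52) × (38/51) × (37/50)
= 0.4135

P = 0.4135


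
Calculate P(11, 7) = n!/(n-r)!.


P(11,7) = 11!/4!
= 39916800/24
= 1663200

P(11,7) = 1663200


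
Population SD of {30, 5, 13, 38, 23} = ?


Mean = 21.8000
Variance = 138.1600
SD = sqrt(138.1600) = 11.7541

SD = 11.7541


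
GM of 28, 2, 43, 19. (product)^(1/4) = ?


Product = 28 × 2 × 43 × 19 = 45752
GM = 45752^(1/4) = 14.6252

GM = 14.6252


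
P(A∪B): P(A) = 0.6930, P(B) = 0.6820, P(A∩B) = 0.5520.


P(A∪B) = 0.6930 + 0.6820 - 0.5520
= 1.3750 - 0.5520
= 0.8230

P(A∪B) = 0.8230


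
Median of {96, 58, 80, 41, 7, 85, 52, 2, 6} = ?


Sorted: 2, 6, 7, 41, 52, 58, 80, 85, 96
n = 9 (odd)
Middle value = 52

Median = 52


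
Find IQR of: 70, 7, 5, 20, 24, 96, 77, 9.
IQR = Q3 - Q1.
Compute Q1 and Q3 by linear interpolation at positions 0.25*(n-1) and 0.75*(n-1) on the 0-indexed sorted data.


Sorted: 5, 7, 9, 20, 24, 70, 77, 96
Q1 (25th %ile) = 8.5000
Q3 (75th %ile) = 71.7500
IQR = 71.7500 - 8.5000 = 63.2500

IQR = 63.2500


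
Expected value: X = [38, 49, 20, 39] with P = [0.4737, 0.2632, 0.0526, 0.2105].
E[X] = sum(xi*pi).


E[X] = 38*0.4737 + 49*0.2632 + 20*0.0526 + 39*0.2105
= 18.0006 + 12.8968 + 1.0520 + 8.2095
= 40.1589

E[X] = 40.1589


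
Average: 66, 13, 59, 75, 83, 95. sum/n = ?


Sum = 66 + 13 + 59 + 75 + 83 + 95 = 391
n = 6
Mean = 391/6 = 65.1667

Mean = 65.1667


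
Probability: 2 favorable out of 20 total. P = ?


P = 2/20 = 0.1000

P = 0.1000


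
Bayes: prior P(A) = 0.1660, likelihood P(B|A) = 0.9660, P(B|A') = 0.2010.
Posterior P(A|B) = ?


P(B) = P(B|A)*P(A) + P(B|A')*P(A')
= 0.9660*0.1660 + 0.2010*0.8340
= 0.160356 + 0.167634 = 0.327990
P(A|B) = 0.160356/0.327990 = 0.4889

P(A|B) = 0.4889


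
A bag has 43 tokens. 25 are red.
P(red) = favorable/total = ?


P = 25/43 = 0.5814

P = 0.5814


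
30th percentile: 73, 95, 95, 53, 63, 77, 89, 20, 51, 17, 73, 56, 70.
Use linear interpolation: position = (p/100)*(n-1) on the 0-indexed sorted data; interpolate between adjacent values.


Sorted: 17, 20, 51, 53, 56, 63, 70, 73, 73, 77, 89, 95, 95
n = 13
Index = 30/100 * 12 = 3.6000
Lower = data[3] = 53, Upper = data[4] = 56
P30 = 53 + 0.6000*(3) = 54.8000

P30 = 54.8000


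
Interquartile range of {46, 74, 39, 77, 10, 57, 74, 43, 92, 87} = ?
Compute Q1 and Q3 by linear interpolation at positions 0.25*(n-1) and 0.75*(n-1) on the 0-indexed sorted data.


Sorted: 10, 39, 43, 46, 57, 74, 74, 77, 87, 92
Q1 (25th %ile) = 43.7500
Q3 (75th %ile) = 76.2500
IQR = 76.2500 - 43.7500 = 32.5000

IQR = 32.5000


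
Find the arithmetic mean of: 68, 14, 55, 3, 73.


Sum = 68 + 14 + 55 + 3 + 73 = 213
n = 5
Mean = 213/5 = 42.6000

Mean = 42.6000


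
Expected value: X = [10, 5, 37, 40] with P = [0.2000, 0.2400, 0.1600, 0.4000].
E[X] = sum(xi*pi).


E[X] = 10*0.2000 + 5*0.2400 + 37*0.1600 + 40*0.4000
= 2.0000 + 1.2000 + 5.9200 + 16.0000
= 25.1200

E[X] = 25.1200


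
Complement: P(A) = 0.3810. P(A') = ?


P(not A) = 1 - 0.3810 = 0.6190

P(not A) = 0.6190


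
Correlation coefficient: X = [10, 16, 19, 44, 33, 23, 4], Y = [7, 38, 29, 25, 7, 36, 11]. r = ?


Mean X = 21.2857, Mean Y = 21.8571
SD X = 12.623270, SD Y = 12.426108
Cov = 25.040816
r = 25.040816/(12.623270*12.426108) = 0.1596

r = 0.1596


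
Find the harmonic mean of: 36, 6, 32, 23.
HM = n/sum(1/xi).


Sum of reciprocals = 1/36 + 1/6 + 1/32 + 1/23 = 0.269173
HM = 4/0.269173 = 14.8603

HM = 14.8603


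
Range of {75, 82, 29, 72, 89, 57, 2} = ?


Max = 89, Min = 2
Range = 89 - 2 = 87

Range = 87


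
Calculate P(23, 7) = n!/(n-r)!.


P(23,7) = 23!/16!
= 25852016738884976640000/20922789888000
= 1235591280

P(23,7) = 1235591280


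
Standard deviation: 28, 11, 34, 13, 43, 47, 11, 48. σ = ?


Mean = 29.3750
Variance = 226.2344
SD = sqrt(226.2344) = 15.0411

SD = 15.0411


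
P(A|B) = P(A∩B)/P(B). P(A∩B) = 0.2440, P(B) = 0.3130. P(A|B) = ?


P(A|B) = 0.2440/0.3130 = 0.7796

P(A|B) = 0.7796


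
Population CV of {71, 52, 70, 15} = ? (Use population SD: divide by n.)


Mean = 52.0000
SD = 22.6605
CV = (22.6605/52.0000)*100 = 43.5780%

CV = 43.5780%


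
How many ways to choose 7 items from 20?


C(20,7) = 20!/(7! × 13!)
= 2432902008176640000/(5040 × 6227020800)
= 77520

C(20,7) = 77520


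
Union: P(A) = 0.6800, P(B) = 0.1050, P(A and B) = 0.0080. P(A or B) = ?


P(A∪B) = 0.6800 + 0.1050 - 0.0080
= 0.7850 - 0.0080
= 0.7770

P(A∪B) = 0.7770


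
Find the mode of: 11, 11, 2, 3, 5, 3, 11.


Frequencies: 2:1, 3:2, 5:1, 11:3
Max frequency = 3
Mode = 11

Mode = 11


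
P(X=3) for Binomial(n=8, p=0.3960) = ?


C(8,3) = 56
p^3 = 0.062099
(1-p)^5 = 0.080387
P = 56 * 0.062099 * 0.080387 = 0.2795

P(X=3) = 0.2795


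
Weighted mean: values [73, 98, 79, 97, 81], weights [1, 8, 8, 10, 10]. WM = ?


Numerator = 73*1 + 98*8 + 79*8 + 97*10 + 81*10 = 3269
Denominator = 1 + 8 + 8 + 10 + 10 = 37
WM = 3269/37 = 88.3514

WM = 88.3514


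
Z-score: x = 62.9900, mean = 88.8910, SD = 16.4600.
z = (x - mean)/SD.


z = (62.9900 - 88.8910)/16.4600
= -25.9010/16.4600
= -1.5736

z = -1.5736


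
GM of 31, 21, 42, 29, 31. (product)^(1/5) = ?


Product = 31 × 21 × 42 × 29 × 31 = 24580458
GM = 24580458^(1/5) = 30.0689

GM = 30.0689


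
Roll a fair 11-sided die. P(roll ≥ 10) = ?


Favorable outcomes (roll ≥ 10): 2
Total outcomes = 11
P = 2/11 = 0.1818

P = 0.1818


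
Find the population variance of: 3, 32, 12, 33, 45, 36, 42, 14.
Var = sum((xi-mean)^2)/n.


Mean = 27.1250
Squared deviations: 582.0156, 23.7656, 228.7656, 34.5156, 319.5156, 78.7656, 221.2656, 172.2656
Sum = 1660.8750
Variance = 1660.8750/8 = 207.6094

Variance = 207.6094


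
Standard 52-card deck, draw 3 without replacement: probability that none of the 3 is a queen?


P(no queens) = (48/52) × (47/51) × (46/50)
= 0.7826

P = 0.7826


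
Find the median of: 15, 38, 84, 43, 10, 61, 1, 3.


Sorted: 1, 3, 10, 15, 38, 43, 61, 84
n = 8 (even)
Middle values: 15 and 38
Median = (15+38)/2 = 26.5000

Median = 26.5000


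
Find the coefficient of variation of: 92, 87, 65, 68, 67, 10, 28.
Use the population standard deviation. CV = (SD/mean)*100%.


Mean = 59.5714
SD = 27.8098
CV = (27.8098/59.5714)*100 = 46.6832%

CV = 46.6832%


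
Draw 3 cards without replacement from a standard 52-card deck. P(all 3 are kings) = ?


P(all kings) = (4/52) × (3/51) × (2/50)
= 0.0002

P = 0.0002


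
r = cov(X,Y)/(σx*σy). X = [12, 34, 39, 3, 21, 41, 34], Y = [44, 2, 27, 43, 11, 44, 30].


Mean X = 26.2857, Mean Y = 28.7143
SD X = 13.477116, SD Y = 15.599581
Cov = -64.346939
r = -64.346939/(13.477116*15.599581) = -0.3061

r = -0.3061


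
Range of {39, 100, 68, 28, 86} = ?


Max = 100, Min = 28
Range = 100 - 28 = 72

Range = 72


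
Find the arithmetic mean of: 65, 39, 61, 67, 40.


Sum = 65 + 39 + 61 + 67 + 40 = 272
n = 5
Mean = 272/5 = 54.4000

Mean = 54.4000


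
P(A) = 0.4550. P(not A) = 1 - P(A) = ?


P(not A) = 1 - 0.4550 = 0.5450

P(not A) = 0.5450


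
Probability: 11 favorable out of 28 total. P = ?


P = 11/28 = 0.3929

P = 0.3929


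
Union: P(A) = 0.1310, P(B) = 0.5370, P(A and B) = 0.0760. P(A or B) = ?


P(A∪B) = 0.1310 + 0.5370 - 0.0760
= 0.6680 - 0.0760
= 0.5920

P(A∪B) = 0.5920


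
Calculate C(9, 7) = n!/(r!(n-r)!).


C(9,7) = 9!/(7! × 2!)
= 362880/(5040 × 2)
= 36

C(9,7) = 36


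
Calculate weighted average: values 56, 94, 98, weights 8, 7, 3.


Numerator = 56*8 + 94*7 + 98*3 = 1400
Denominator = 8 + 7 + 3 = 18
WM = 1400/18 = 77.7778

WM = 77.7778


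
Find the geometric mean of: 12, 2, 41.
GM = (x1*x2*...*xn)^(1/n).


Product = 12 × 2 × 41 = 984
GM = 984^(1/3) = 9.9464

GM = 9.9464


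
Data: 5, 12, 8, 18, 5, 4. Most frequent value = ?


Frequencies: 4:1, 5:2, 8:1, 12:1, 18:1
Max frequency = 2
Mode = 5

Mode = 5


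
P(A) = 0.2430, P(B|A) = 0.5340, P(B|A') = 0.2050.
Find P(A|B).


P(B) = P(B|A)*P(A) + P(B|A')*P(A')
= 0.5340*0.2430 + 0.2050*0.7570
= 0.129762 + 0.155185 = 0.284947
P(A|B) = 0.129762/0.284947 = 0.4554

P(A|B) = 0.4554


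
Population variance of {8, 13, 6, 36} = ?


Mean = 15.7500
Squared deviations: 60.0625, 7.5625, 95.0625, 410.0625
Sum = 572.7500
Variance = 572.7500/4 = 143.1875

Variance = 143.1875


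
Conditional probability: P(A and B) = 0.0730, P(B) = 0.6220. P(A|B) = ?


P(A|B) = 0.0730/0.6220 = 0.1174

P(A|B) = 0.1174


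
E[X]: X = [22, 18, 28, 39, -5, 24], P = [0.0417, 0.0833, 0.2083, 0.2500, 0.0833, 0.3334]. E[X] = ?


E[X] = 22*0.0417 + 18*0.0833 + 28*0.2083 + 39*0.2500 - 5*0.0833 + 24*0.3334
= 0.9174 + 1.4994 + 5.8324 + 9.7500 - 0.4165 + 8.0016
= 25.5843

E[X] = 25.5843


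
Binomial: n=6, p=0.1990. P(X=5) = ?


C(6,5) = 6
p^5 = 0.000312
(1-p)^1 = 0.801000
P = 6 * 0.000312 * 0.801000 = 0.0015

P(X=5) = 0.0015


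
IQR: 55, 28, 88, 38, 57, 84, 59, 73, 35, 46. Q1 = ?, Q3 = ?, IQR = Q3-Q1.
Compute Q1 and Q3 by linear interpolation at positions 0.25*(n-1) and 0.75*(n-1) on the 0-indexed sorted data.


Sorted: 28, 35, 38, 46, 55, 57, 59, 73, 84, 88
Q1 (25th %ile) = 40.0000
Q3 (75th %ile) = 69.5000
IQR = 69.5000 - 40.0000 = 29.5000

IQR = 29.5000


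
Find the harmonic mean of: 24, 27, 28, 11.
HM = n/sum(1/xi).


Sum of reciprocals = 1/24 + 1/27 + 1/28 + 1/11 = 0.205327
HM = 4/0.205327 = 19.4811

HM = 19.4811


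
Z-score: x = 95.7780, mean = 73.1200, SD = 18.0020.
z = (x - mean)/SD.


z = (95.7780 - 73.1200)/18.0020
= 22.6580/18.0020
= 1.2586

z = 1.2586


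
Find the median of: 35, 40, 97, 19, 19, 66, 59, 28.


Sorted: 19, 19, 28, 35, 40, 59, 66, 97
n = 8 (even)
Middle values: 35 and 40
Median = (35+40)/2 = 37.5000

Median = 37.5000


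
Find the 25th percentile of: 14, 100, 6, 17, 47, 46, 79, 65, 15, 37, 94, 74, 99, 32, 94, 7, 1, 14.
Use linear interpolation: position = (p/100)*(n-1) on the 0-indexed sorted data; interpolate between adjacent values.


Sorted: 1, 6, 7, 14, 14, 15, 17, 32, 37, 46, 47, 65, 74, 79, 94, 94, 99, 100
n = 18
Index = 25/100 * 17 = 4.2500
Lower = data[4] = 14, Upper = data[5] = 15
P25 = 14 + 0.2500*(1) = 14.2500

P25 = 14.2500


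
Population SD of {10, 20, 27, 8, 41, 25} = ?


Mean = 21.8333
Variance = 123.1389
SD = sqrt(123.1389) = 11.0968

SD = 11.0968


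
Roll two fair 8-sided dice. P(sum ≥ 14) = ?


Total outcomes = 8×8 = 64
Favorable (sum ≥ 14): 6
P = 6/64 = 0.0938

P = 0.0938


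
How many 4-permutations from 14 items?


P(14,4) = 14!/10!
= 87178291200/3628800
= 24024

P(14,4) = 24024


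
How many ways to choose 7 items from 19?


C(19,7) = 19!/(7! × 12!)
= 121645100408832000/(5040 × 479001600)
= 50388

C(19,7) = 50388


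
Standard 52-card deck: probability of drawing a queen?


4 queens in 52 cards
P = 4/52 = 0.0769

P = 0.0769


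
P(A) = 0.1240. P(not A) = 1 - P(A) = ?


P(not A) = 1 - 0.1240 = 0.8760

P(not A) = 0.8760


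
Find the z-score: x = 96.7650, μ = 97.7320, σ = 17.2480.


z = (96.7650 - 97.7320)/17.2480
= -0.9670/17.2480
= -0.0561

z = -0.0561


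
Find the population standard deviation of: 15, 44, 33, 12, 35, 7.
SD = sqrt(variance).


Mean = 24.3333
Variance = 185.8889
SD = sqrt(185.8889) = 13.6341

SD = 13.6341


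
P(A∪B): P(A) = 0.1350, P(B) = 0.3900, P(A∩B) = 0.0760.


P(A∪B) = 0.1350 + 0.3900 - 0.0760
= 0.5250 - 0.0760
= 0.4490

P(A∪B) = 0.4490


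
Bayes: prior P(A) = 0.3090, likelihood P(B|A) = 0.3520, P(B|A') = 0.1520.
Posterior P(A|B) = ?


P(B) = P(B|A)*P(A) + P(B|A')*P(A')
= 0.3520*0.3090 + 0.1520*0.6910
= 0.108768 + 0.105032 = 0.213800
P(A|B) = 0.108768/0.213800 = 0.5087

P(A|B) = 0.5087


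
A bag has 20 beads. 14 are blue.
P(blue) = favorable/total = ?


P = 14/20 = 0.7000

P = 0.7000


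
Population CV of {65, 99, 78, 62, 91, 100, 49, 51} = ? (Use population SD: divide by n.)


Mean = 74.3750
SD = 19.3128
CV = (19.3128/74.3750)*100 = 25.9668%

CV = 25.9668%


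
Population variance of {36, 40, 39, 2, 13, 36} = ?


Mean = 27.6667
Squared deviations: 69.4444, 152.1111, 128.4444, 658.7778, 215.1111, 69.4444
Sum = 1293.3333
Variance = 1293.3333/6 = 215.5556

Variance = 215.5556
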